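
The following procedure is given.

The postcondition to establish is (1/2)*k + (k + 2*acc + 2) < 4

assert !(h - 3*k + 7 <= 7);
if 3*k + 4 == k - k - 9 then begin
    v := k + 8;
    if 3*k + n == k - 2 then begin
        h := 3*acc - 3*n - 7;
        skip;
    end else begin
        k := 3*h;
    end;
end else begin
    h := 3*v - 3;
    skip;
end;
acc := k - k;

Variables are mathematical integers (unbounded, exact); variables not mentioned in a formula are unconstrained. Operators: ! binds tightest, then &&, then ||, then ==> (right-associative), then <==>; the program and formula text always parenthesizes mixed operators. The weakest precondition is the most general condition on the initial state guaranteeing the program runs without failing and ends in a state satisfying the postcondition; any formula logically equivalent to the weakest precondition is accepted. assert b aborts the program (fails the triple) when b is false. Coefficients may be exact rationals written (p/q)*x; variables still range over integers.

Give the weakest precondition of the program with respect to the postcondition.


Working backward. After the program, the postcondition (1/2)*k + (k + 2*acc + 2) < 4 must hold; in canonical form it is 2*acc + (3/2)*k < 2.
Before acc := k - k: (3/2)*k < 2
Then branch requires (2*k + n == -2 ==> (3/2)*k < 2) && ((!(2*k + n == -2)) ==> (9/2)*h < 2); else branch requires (3/2)*k < 2.
Before the if: (3*k == -13 ==> ((2*k + n == -2 ==> (3/2)*k < 2) && ((!(2*k + n == -2)) ==> (9/2)*h < 2))) && ((!(3*k == -13)) ==> (3/2)*k < 2)
Before assert !(h - 3*k + 7 <= 7): (!(h <= 3*k)) && (3*k == -13 ==> ((2*k + n == -2 ==> (3/2)*k < 2) && ((!(2*k + n == -2)) ==> (9/2)*h < 2))) && ((!(3*k == -13)) ==> (3/2)*k < 2)
Answer: WP = (!(h <= 3*k)) && (3*k == -13 ==> ((2*k + n == -2 ==> (3/2)*k < 2) && ((!(2*k + n == -2)) ==> (9/2)*h < 2))) && ((!(3*k == -13)) ==> (3/2)*k < 2)


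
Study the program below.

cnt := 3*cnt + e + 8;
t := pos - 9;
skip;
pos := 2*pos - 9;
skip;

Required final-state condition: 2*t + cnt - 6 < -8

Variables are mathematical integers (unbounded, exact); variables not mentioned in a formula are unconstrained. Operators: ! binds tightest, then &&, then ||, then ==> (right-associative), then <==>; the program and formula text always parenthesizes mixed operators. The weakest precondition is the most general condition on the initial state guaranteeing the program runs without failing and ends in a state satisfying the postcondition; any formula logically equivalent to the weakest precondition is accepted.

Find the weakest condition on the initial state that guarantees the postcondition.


Working backward. After the program, the postcondition 2*t + cnt - 6 < -8 must hold; in canonical form it is cnt + 2*t < -2.
Before skip: cnt + 2*t < -2
Before pos := 2*pos - 9: cnt + 2*t < -2
Before skip: cnt + 2*t < -2
Before t := pos - 9: cnt + 2*pos < 16
Before cnt := 3*cnt + e + 8: 3*cnt + e + 2*pos < 8
Answer: WP = 3*cnt + e + 2*pos < 8


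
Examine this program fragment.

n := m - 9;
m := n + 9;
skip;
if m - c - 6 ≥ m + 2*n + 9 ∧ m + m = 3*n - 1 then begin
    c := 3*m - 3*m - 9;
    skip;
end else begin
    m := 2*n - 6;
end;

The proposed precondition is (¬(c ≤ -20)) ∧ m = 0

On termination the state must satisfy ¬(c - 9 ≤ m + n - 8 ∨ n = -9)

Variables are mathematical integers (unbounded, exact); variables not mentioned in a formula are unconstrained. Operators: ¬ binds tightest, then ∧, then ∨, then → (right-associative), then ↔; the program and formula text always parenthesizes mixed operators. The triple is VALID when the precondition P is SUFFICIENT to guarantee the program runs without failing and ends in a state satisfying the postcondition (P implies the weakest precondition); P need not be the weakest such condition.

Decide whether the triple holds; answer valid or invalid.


Working backward. After the program, the postcondition ¬(c - 9 ≤ m + n - 8 ∨ n = -9) must hold; in canonical form it is ¬(c ≤ m + n + 1 ∨ n = -9).
Then branch requires ¬(m + n ≥ -10 ∨ n = -9); else branch requires ¬(c ≤ 3*n - 5 ∨ n = -9).
Before the if: ((c + 2*n ≤ -15 ∧ 2*m = 3*n - 1) → (¬(m + n ≥ -10 ∨ n = -9))) ∧ ((¬(c + 2*n ≤ -15 ∧ 2*m = 3*n - 1)) → (¬(c ≤ 3*n - 5 ∨ n = -9)))
Before skip: ((c + 2*n ≤ -15 ∧ 2*m = 3*n - 1) → (¬(m + n ≥ -10 ∨ n = -9))) ∧ ((¬(c + 2*n ≤ -15 ∧ 2*m = 3*n - 1)) → (¬(c ≤ 3*n - 5 ∨ n = -9)))
Before m := n + 9: ((c + 2*n ≤ -15 ∧ n = 19) → (¬(2*n ≥ -19 ∨ n = -9))) ∧ ((¬(c + 2*n ≤ -15 ∧ n = 19)) → (¬(c ≤ 3*n - 5 ∨ n = -9)))
Before n := m - 9: ((c + 2*m ≤ 3 ∧ m = 28) → (¬(2*m ≥ -1 ∨ m = 0))) ∧ ((¬(c + 2*m ≤ 3 ∧ m = 28)) → (¬(c ≤ 3*m - 32 ∨ m = 0)))
The weakest precondition is ((c + 2*m ≤ 3 ∧ m = 28) → (¬(2*m ≥ -1 ∨ m = 0))) ∧ ((¬(c + 2*m ≤ 3 ∧ m = 28)) → (¬(c ≤ 3*m - 32 ∨ m = 0))).
Check whether (¬(c ≤ -20)) ∧ m = 0 implies it.
Countermodel: at the initial state c = -19, m = 0, the precondition holds but the weakest precondition fails.
Answer: invalid


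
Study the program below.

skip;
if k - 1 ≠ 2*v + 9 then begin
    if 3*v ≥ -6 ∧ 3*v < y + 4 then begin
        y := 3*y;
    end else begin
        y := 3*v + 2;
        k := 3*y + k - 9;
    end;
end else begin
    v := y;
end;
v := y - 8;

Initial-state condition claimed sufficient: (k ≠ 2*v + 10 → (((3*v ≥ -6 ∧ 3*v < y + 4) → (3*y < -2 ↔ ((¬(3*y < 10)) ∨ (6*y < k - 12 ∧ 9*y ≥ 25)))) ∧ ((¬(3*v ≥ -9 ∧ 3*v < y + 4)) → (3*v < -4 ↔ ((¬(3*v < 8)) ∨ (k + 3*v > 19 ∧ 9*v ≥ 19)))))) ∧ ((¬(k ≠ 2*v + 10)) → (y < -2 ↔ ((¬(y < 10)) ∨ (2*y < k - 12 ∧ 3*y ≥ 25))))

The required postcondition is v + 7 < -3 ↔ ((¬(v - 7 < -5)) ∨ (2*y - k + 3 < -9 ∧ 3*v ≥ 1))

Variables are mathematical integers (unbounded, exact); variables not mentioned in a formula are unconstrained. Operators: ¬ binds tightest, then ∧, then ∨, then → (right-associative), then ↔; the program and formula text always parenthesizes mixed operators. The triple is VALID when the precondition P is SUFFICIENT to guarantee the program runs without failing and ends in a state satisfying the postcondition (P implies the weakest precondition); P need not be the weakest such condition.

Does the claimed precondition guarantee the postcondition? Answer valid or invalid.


Working backward. After the program, the postcondition v + 7 < -3 ↔ ((¬(v - 7 < -5)) ∨ (2*y - k + 3 < -9 ∧ 3*v ≥ 1)) must hold; in canonical form it is v < -10 ↔ ((¬(v < 2)) ∨ (2*y < k - 12 ∧ 3*v ≥ 1)).
Before v := y - 8: y < -2 ↔ ((¬(y < 10)) ∨ (2*y < k - 12 ∧ 3*y ≥ 25))
Then branch requires ((3*v ≥ -6 ∧ 3*v < y + 4) → (3*y < -2 ↔ ((¬(3*y < 10)) ∨ (6*y < k - 12 ∧ 9*y ≥ 25)))) ∧ ((¬(3*v ≥ -6 ∧ 3*v < y + 4)) → (3*v < -4 ↔ ((¬(3*v < 8)) ∨ (k + 3*v > 19 ∧ 9*v ≥ 19)))); else branch requires y < -2 ↔ ((¬(y < 10)) ∨ (2*y < k - 12 ∧ 3*y ≥ 25)).
Before the if: (k ≠ 2*v + 10 → (((3*v ≥ -6 ∧ 3*v < y + 4) → (3*y < -2 ↔ ((¬(3*y < 10)) ∨ (6*y < k - 12 ∧ 9*y ≥ 25)))) ∧ ((¬(3*v ≥ -6 ∧ 3*v < y + 4)) → (3*v < -4 ↔ ((¬(3*v < 8)) ∨ (k + 3*v > 19 ∧ 9*v ≥ 19)))))) ∧ ((¬(k ≠ 2*v + 10)) → (y < -2 ↔ ((¬(y < 10)) ∨ (2*y < k - 12 ∧ 3*y ≥ 25))))
Before skip: (k ≠ 2*v + 10 → (((3*v ≥ -6 ∧ 3*v < y + 4) → (3*y < -2 ↔ ((¬(3*y < 10)) ∨ (6*y < k - 12 ∧ 9*y ≥ 25)))) ∧ ((¬(3*v ≥ -6 ∧ 3*v < y + 4)) → (3*v < -4 ↔ ((¬(3*v < 8)) ∨ (k + 3*v > 19 ∧ 9*v ≥ 19)))))) ∧ ((¬(k ≠ 2*v + 10)) → (y < -2 ↔ ((¬(y < 10)) ∨ (2*y < k - 12 ∧ 3*y ≥ 25))))
The weakest precondition is (k ≠ 2*v + 10 → (((3*v ≥ -6 ∧ 3*v < y + 4) → (3*y < -2 ↔ ((¬(3*y < 10)) ∨ (6*y < k - 12 ∧ 9*y ≥ 25)))) ∧ ((¬(3*v ≥ -6 ∧ 3*v < y + 4)) → (3*v < -4 ↔ ((¬(3*v < 8)) ∨ (k + 3*v > 19 ∧ 9*v ≥ 19)))))) ∧ ((¬(k ≠ 2*v + 10)) → (y < -2 ↔ ((¬(y < 10)) ∨ (2*y < k - 12 ∧ 3*y ≥ 25)))).
Check whether (k ≠ 2*v + 10 → (((3*v ≥ -6 ∧ 3*v < y + 4) → (3*y < -2 ↔ ((¬(3*y < 10)) ∨ (6*y < k - 12 ∧ 9*y ≥ 25)))) ∧ ((¬(3*v ≥ -9 ∧ 3*v < y + 4)) → (3*v < -4 ↔ ((¬(3*v < 8)) ∨ (k + 3*v > 19 ∧ 9*v ≥ 19)))))) ∧ ((¬(k ≠ 2*v + 10)) → (y < -2 ↔ ((¬(y < 10)) ∨ (2*y < k - 12 ∧ 3*y ≥ 25)))) implies it.
Countermodel: at the initial state k = 5, v = -3, y = -12, the precondition holds but the weakest precondition fails.
Answer: invalid


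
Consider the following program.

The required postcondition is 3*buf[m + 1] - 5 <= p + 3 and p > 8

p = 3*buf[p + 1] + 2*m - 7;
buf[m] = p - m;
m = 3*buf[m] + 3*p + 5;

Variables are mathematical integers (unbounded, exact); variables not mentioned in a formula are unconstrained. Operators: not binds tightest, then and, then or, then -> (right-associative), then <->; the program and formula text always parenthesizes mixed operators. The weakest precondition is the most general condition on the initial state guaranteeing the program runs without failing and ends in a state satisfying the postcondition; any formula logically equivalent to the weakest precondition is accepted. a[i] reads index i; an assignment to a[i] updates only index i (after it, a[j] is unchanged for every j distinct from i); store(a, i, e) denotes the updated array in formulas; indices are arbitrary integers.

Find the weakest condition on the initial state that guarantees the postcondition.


Working backward. After the program, the postcondition 3*buf[m + 1] - 5 <= p + 3 and p > 8 must hold; in canonical form it is 3*buf[m + 1] <= p + 8 and p > 8.
Before m := 3*buf[m] + 3*p + 5: 3*buf[3*buf[m] + 3*p + 6] <= p + 8 and p > 8
Before buf[m] := p - m: 3*store(buf, m, -m + p)[3*store(buf, m, -m + p)[m] + 3*p + 6] <= p + 8 and p > 8
Before p := 3*buf[p + 1] + 2*m - 7: 3*store(buf, m, 3*buf[p + 1] + m - 7)[9*buf[p + 1] + 3*store(buf, m, 3*buf[p + 1] + m - 7)[m] + 6*m - 15] <= 3*buf[p + 1] + 2*m + 1 and 3*buf[p + 1] + 2*m > 15
Answer: WP = 3*store(buf, m, 3*buf[p + 1] + m - 7)[9*buf[p + 1] + 3*store(buf, m, 3*buf[p + 1] + m - 7)[m] + 6*m - 15] <= 3*buf[p + 1] + 2*m + 1 and 3*buf[p + 1] + 2*m > 15


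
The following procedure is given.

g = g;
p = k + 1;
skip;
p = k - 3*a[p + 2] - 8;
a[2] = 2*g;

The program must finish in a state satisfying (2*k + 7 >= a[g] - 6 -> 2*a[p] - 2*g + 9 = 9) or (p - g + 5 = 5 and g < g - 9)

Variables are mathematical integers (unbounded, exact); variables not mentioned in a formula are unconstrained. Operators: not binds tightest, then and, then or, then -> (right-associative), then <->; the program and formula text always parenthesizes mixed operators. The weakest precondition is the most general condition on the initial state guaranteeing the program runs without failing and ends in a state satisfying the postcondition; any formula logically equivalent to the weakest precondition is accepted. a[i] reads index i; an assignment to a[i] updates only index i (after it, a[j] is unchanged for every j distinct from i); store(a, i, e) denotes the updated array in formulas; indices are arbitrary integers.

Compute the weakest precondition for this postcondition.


Working backward. After the program, the postcondition (2*k + 7 >= a[g] - 6 -> 2*a[p] - 2*g + 9 = 9) or (p - g + 5 = 5 and g < g - 9) must hold; in canonical form it is 2*k >= a[g] - 13 -> 2*a[p] = 2*g.
Before a[2] := 2*g: 2*k >= store(a, 2, 2*g)[g] - 13 -> 2*store(a, 2, 2*g)[p] = 2*g
Before p := k - 3*a[p + 2] - 8: 2*k >= store(a, 2, 2*g)[g] - 13 -> 2*store(a, 2, 2*g)[-3*a[p + 2] + k - 8] = 2*g
Before skip: 2*k >= store(a, 2, 2*g)[g] - 13 -> 2*store(a, 2, 2*g)[-3*a[p + 2] + k - 8] = 2*g
Before p := k + 1: 2*k >= store(a, 2, 2*g)[g] - 13 -> 2*store(a, 2, 2*g)[-3*a[k + 3] + k - 8] = 2*g
Before g := g: 2*k >= store(a, 2, 2*g)[g] - 13 -> 2*store(a, 2, 2*g)[-3*a[k + 3] + k - 8] = 2*g
Answer: WP = 2*k >= store(a, 2, 2*g)[g] - 13 -> 2*store(a, 2, 2*g)[-3*a[k + 3] + k - 8] = 2*g


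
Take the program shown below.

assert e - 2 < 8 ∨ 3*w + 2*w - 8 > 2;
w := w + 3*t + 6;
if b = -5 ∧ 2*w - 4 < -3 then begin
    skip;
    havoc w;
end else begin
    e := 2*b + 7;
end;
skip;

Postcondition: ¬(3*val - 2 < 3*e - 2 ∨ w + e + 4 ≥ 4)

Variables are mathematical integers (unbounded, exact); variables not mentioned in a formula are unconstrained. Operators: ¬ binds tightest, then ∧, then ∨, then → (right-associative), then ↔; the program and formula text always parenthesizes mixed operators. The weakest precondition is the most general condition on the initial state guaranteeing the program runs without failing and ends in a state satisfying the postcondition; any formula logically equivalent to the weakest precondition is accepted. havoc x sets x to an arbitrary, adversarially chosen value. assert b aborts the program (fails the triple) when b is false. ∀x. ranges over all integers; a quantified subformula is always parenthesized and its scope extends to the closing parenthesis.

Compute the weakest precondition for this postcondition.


Working backward. After the program, the postcondition ¬(3*val - 2 < 3*e - 2 ∨ w + e + 4 ≥ 4) must hold; in canonical form it is ¬(3*val < 3*e ∨ e + w ≥ 0).
Before skip: ¬(3*val < 3*e ∨ e + w ≥ 0)
Then branch requires ∀w_1. (¬(3*val < 3*e ∨ e + w_1 ≥ 0)); else branch requires ¬(3*val < 6*b + 21 ∨ 2*b + w ≥ -7).
Before the if: ((b = -5 ∧ 2*w < 1) → (∀w_1. (¬(3*val < 3*e ∨ e + w_1 ≥ 0)))) ∧ ((¬(b = -5 ∧ 2*w < 1)) → (¬(3*val < 6*b + 21 ∨ 2*b + w ≥ -7)))
Before w := w + 3*t + 6: ((b = -5 ∧ 6*t + 2*w < -11) → (∀w_1. (¬(3*val < 3*e ∨ e + w_1 ≥ 0)))) ∧ ((¬(b = -5 ∧ 6*t + 2*w < -11)) → (¬(3*val < 6*b + 21 ∨ 2*b + 3*t + w ≥ -13)))
Before assert e - 2 < 8 ∨ 3*w + 2*w - 8 > 2: (e < 10 ∨ 5*w > 10) ∧ ((b = -5 ∧ 6*t + 2*w < -11) → (∀w_1. (¬(3*val < 3*e ∨ e + w_1 ≥ 0)))) ∧ ((¬(b = -5 ∧ 6*t + 2*w < -11)) → (¬(3*val < 6*b + 21 ∨ 2*b + 3*t + w ≥ -13)))
Answer: WP = (e < 10 ∨ 5*w > 10) ∧ ((b = -5 ∧ 6*t + 2*w < -11) → (∀w_1. (¬(3*val < 3*e ∨ e + w_1 ≥ 0)))) ∧ ((¬(b = -5 ∧ 6*t + 2*w < -11)) → (¬(3*val < 6*b + 21 ∨ 2*b + 3*t + w ≥ -13)))


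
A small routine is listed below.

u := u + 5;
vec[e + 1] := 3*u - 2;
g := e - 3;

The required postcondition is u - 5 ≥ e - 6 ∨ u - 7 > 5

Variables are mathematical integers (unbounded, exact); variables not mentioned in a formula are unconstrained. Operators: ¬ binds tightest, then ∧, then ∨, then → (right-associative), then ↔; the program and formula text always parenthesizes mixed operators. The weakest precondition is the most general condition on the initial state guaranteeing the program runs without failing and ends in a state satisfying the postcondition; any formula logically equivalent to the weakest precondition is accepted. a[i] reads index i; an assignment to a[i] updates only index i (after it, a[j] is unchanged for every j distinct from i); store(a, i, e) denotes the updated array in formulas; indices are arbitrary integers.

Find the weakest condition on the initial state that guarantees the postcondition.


Working backward. After the program, the postcondition u - 5 ≥ e - 6 ∨ u - 7 > 5 must hold; in canonical form it is u ≥ e - 1 ∨ u > 12.
Before g := e - 3: u ≥ e - 1 ∨ u > 12
Before vec[e + 1] := 3*u - 2: u ≥ e - 1 ∨ u > 12
Before u := u + 5: u ≥ e - 6 ∨ u > 7
Answer: WP = u ≥ e - 6 ∨ u > 7


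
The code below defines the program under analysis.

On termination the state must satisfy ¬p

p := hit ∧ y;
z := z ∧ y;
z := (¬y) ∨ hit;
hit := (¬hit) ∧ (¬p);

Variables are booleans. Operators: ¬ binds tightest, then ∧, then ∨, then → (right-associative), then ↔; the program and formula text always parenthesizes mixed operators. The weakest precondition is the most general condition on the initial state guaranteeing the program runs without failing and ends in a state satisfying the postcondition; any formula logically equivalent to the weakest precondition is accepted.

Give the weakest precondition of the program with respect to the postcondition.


Working backward. After the program, ¬p must hold.
Before hit := (¬hit) ∧ (¬p): ¬p
Before z := (¬y) ∨ hit: ¬p
Before z := z ∧ y: ¬p
Before p := hit ∧ y: ¬(hit ∧ y)
Answer: WP = ¬(hit ∧ y)


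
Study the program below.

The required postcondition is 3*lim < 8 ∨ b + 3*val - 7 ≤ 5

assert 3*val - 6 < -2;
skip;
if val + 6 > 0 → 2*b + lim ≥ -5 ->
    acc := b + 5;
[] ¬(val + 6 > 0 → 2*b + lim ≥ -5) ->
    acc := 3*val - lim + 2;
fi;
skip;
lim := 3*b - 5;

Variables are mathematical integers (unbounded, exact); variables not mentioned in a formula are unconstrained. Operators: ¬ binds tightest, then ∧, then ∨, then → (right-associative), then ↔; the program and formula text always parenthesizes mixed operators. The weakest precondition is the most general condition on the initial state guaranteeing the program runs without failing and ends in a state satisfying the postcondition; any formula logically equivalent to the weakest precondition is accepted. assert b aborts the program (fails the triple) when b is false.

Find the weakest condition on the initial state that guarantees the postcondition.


Working backward. After the program, the postcondition 3*lim < 8 ∨ b + 3*val - 7 ≤ 5 must hold; in canonical form it is 3*lim < 8 ∨ b + 3*val ≤ 12.
Before lim := 3*b - 5: 9*b < 23 ∨ b + 3*val ≤ 12
Before skip: 9*b < 23 ∨ b + 3*val ≤ 12
Then branch requires 9*b < 23 ∨ b + 3*val ≤ 12; else branch requires 9*b < 23 ∨ b + 3*val ≤ 12.
Before the if: ((val > -6 → 2*b + lim ≥ -5) → (9*b < 23 ∨ b + 3*val ≤ 12)) ∧ ((¬(val > -6 → 2*b + lim ≥ -5)) → (9*b < 23 ∨ b + 3*val ≤ 12))
Before skip: ((val > -6 → 2*b + lim ≥ -5) → (9*b < 23 ∨ b + 3*val ≤ 12)) ∧ ((¬(val > -6 → 2*b + lim ≥ -5)) → (9*b < 23 ∨ b + 3*val ≤ 12))
Before assert 3*val - 6 < -2: 3*val < 4 ∧ ((val > -6 → 2*b + lim ≥ -5) → (9*b < 23 ∨ b + 3*val ≤ 12)) ∧ ((¬(val > -6 → 2*b + lim ≥ -5)) → (9*b < 23 ∨ b + 3*val ≤ 12))
Answer: WP = 3*val < 4 ∧ ((val > -6 → 2*b + lim ≥ -5) → (9*b < 23 ∨ b + 3*val ≤ 12)) ∧ ((¬(val > -6 → 2*b + lim ≥ -5)) → (9*b < 23 ∨ b + 3*val ≤ 12))


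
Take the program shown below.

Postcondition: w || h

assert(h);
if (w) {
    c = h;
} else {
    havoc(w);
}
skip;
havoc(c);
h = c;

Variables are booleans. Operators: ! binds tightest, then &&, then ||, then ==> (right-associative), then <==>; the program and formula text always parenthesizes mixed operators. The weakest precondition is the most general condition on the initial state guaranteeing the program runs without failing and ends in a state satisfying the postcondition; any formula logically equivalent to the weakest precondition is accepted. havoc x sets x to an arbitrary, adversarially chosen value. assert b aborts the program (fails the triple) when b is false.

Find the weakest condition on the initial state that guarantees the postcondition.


Working backward. After the program, w || h must hold.
Before h := c: w || c
Before havoc c: w
Before skip: w
Then branch requires w; else branch requires false.
Before the if: w
Before assert h: h && w
Answer: WP = h && w


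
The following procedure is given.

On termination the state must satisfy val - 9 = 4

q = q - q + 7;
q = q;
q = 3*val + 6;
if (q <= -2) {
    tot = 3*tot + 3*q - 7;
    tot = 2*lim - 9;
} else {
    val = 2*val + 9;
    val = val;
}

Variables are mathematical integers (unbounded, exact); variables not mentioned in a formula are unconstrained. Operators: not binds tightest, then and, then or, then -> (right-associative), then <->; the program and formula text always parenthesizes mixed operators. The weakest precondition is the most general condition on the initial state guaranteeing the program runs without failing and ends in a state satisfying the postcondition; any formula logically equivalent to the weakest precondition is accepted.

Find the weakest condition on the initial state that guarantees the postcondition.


Working backward. After the program, the postcondition val - 9 = 4 must hold; in canonical form it is val = 13.
Then branch requires val = 13; else branch requires 2*val = 4.
Before the if: (q <= -2 -> val = 13) and ((not (q <= -2)) -> 2*val = 4)
Before q := 3*val + 6: (3*val <= -8 -> val = 13) and ((not (3*val <= -8)) -> 2*val = 4)
Before q := q: (3*val <= -8 -> val = 13) and ((not (3*val <= -8)) -> 2*val = 4)
Before q := q - q + 7: (3*val <= -8 -> val = 13) and ((not (3*val <= -8)) -> 2*val = 4)
Answer: WP = (3*val <= -8 -> val = 13) and ((not (3*val <= -8)) -> 2*val = 4)


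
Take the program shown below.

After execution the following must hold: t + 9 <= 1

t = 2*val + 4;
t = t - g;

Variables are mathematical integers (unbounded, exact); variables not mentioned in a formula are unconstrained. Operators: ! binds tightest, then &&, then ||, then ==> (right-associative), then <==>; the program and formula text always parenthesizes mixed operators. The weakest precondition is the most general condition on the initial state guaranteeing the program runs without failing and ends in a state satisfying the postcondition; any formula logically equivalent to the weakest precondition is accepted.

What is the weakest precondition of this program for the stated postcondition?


Working backward. After the program, the postcondition t + 9 <= 1 must hold; in canonical form it is t <= -8.
Before t := t - g: t <= g - 8
Before t := 2*val + 4: 2*val <= g - 12
Answer: WP = 2*val <= g - 12


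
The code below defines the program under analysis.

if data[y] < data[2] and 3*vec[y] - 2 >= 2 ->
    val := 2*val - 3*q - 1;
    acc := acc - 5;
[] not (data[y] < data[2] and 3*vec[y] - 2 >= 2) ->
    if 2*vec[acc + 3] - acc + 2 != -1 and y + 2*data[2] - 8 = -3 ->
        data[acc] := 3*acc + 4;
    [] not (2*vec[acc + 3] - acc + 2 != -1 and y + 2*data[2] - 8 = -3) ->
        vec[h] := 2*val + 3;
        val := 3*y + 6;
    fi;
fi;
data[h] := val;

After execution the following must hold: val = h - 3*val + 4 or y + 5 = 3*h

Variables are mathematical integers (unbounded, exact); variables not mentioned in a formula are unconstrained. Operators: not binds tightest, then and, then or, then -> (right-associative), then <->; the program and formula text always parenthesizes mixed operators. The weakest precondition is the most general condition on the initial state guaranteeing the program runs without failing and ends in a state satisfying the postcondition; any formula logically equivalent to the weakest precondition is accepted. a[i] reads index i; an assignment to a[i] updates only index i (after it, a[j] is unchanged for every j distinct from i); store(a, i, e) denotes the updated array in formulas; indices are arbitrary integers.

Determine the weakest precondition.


Working backward. After the program, the postcondition val = h - 3*val + 4 or y + 5 = 3*h must hold; in canonical form it is 4*val = h + 4 or y = 3*h - 5.
Before data[h] := val: 4*val = h + 4 or y = 3*h - 5
Then branch requires 8*val = h + 12*q + 8 or y = 3*h - 5; else branch requires ((2*vec[acc + 3] != acc - 3 and 2*data[2] + y = 5) -> (4*val = h + 4 or y = 3*h - 5)) and ((not (2*vec[acc + 3] != acc - 3 and 2*data[2] + y = 5)) -> (12*y = h - 20 or y = 3*h - 5)).
Before the if: ((data[y] < data[2] and 3*vec[y] >= 4) -> (8*val = h + 12*q + 8 or y = 3*h - 5)) and ((not (data[y] < data[2] and 3*vec[y] >= 4)) -> (((2*vec[acc + 3] != acc - 3 and 2*data[2] + y = 5) -> (4*val = h + 4 or y = 3*h - 5)) and ((not (2*vec[acc + 3] != acc - 3 and 2*data[2] + y = 5)) -> (12*y = h - 20 or y = 3*h - 5))))
Answer: WP = ((data[y] < data[2] and 3*vec[y] >= 4) -> (8*val = h + 12*q + 8 or y = 3*h - 5)) and ((not (data[y] < data[2] and 3*vec[y] >= 4)) -> (((2*vec[acc + 3] != acc - 3 and 2*data[2] + y = 5) -> (4*val = h + 4 or y = 3*h - 5)) and ((not (2*vec[acc + 3] != acc - 3 and 2*data[2] + y = 5)) -> (12*y = h - 20 or y = 3*h - 5))))


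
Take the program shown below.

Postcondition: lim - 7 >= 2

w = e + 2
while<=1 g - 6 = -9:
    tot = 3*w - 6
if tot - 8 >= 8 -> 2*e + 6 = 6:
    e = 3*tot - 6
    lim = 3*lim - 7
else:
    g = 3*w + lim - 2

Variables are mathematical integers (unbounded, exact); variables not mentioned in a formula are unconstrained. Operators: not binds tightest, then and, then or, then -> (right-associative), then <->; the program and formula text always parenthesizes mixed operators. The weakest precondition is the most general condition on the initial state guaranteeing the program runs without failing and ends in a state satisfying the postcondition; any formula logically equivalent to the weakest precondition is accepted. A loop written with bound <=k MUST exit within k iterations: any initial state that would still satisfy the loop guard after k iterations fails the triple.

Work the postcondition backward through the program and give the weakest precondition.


Working backward. After the program, the postcondition lim - 7 >= 2 must hold; in canonical form it is lim >= 9.
Then branch requires 3*lim >= 16; else branch requires lim >= 9.
Before the if: ((tot >= 16 -> 2*e = 0) -> 3*lim >= 16) and ((not (tot >= 16 -> 2*e = 0)) -> lim >= 9)
Before the loop (bound <=1), unroll the exhaustion recursion (WP_0 = exit-now case; WP_j = one more guarded iteration, up to j = 1):
  WP_0: (not (g = -3)) and ((tot >= 16 -> 2*e = 0) -> 3*lim >= 16) and ((not (tot >= 16 -> 2*e = 0)) -> lim >= 9)
  WP_1: (g = -3 -> ((not (g = -3)) and ((3*w >= 22 -> 2*e = 0) -> 3*lim >= 16) and ((not (3*w >= 22 -> 2*e = 0)) -> lim >= 9))) and ((not (g = -3)) -> (((tot >= 16 -> 2*e = 0) -> 3*lim >= 16) and ((not (tot >= 16 -> 2*e = 0)) -> lim >= 9)))
So before the loop: (g = -3 -> ((not (g = -3)) and ((3*w >= 22 -> 2*e = 0) -> 3*lim >= 16) and ((not (3*w >= 22 -> 2*e = 0)) -> lim >= 9))) and ((not (g = -3)) -> (((tot >= 16 -> 2*e = 0) -> 3*lim >= 16) and ((not (tot >= 16 -> 2*e = 0)) -> lim >= 9)))
Before w := e + 2: (g = -3 -> ((not (g = -3)) and ((3*e >= 16 -> 2*e = 0) -> 3*lim >= 16) and ((not (3*e >= 16 -> 2*e = 0)) -> lim >= 9))) and ((not (g = -3)) -> (((tot >= 16 -> 2*e = 0) -> 3*lim >= 16) and ((not (tot >= 16 -> 2*e = 0)) -> lim >= 9)))
Answer: WP = (g = -3 -> ((not (g = -3)) and ((3*e >= 16 -> 2*e = 0) -> 3*lim >= 16) and ((not (3*e >= 16 -> 2*e = 0)) -> lim >= 9))) and ((not (g = -3)) -> (((tot >= 16 -> 2*e = 0) -> 3*lim >= 16) and ((not (tot >= 16 -> 2*e = 0)) -> lim >= 9)))


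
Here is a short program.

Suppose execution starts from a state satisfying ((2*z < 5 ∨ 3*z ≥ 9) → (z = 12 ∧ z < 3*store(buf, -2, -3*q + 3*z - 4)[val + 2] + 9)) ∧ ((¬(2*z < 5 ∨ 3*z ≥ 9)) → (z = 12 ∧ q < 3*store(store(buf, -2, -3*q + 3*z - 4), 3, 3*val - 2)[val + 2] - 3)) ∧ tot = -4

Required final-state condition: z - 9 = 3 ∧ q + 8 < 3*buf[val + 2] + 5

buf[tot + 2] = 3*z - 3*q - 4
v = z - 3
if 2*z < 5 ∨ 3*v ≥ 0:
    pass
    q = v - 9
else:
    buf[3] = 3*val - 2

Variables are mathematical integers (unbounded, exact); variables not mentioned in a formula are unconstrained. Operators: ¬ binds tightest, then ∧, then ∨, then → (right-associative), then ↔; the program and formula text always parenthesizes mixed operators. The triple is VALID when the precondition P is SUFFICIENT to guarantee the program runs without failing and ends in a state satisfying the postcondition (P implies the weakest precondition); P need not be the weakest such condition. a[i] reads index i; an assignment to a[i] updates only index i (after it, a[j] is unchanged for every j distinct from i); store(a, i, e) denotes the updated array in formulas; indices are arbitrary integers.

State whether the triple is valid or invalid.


Working backward. After the program, the postcondition z - 9 = 3 ∧ q + 8 < 3*buf[val + 2] + 5 must hold; in canonical form it is z = 12 ∧ q < 3*buf[val + 2] - 3.
Then branch requires z = 12 ∧ v < 3*buf[val + 2] + 6; else branch requires z = 12 ∧ q < 3*store(buf, 3, 3*val - 2)[val + 2] - 3.
Before the if: ((2*z < 5 ∨ 3*v ≥ 0) → (z = 12 ∧ v < 3*buf[val + 2] + 6)) ∧ ((¬(2*z < 5 ∨ 3*v ≥ 0)) → (z = 12 ∧ q < 3*store(buf, 3, 3*val - 2)[val + 2] - 3))
Before v := z - 3: ((2*z < 5 ∨ 3*z ≥ 9) → (z = 12 ∧ z < 3*buf[val + 2] + 9)) ∧ ((¬(2*z < 5 ∨ 3*z ≥ 9)) → (z = 12 ∧ q < 3*store(buf, 3, 3*val - 2)[val + 2] - 3))
Before buf[tot + 2] := 3*z - 3*q - 4: ((2*z < 5 ∨ 3*z ≥ 9) → (z = 12 ∧ z < 3*store(buf, tot + 2, -3*q + 3*z - 4)[val + 2] + 9)) ∧ ((¬(2*z < 5 ∨ 3*z ≥ 9)) → (z = 12 ∧ q < 3*store(store(buf, tot + 2, -3*q + 3*z - 4), 3, 3*val - 2)[val + 2] - 3))
The weakest precondition is ((2*z < 5 ∨ 3*z ≥ 9) → (z = 12 ∧ z < 3*store(buf, tot + 2, -3*q + 3*z - 4)[val + 2] + 9)) ∧ ((¬(2*z < 5 ∨ 3*z ≥ 9)) → (z = 12 ∧ q < 3*store(store(buf, tot + 2, -3*q + 3*z - 4), 3, 3*val - 2)[val + 2] - 3)).
Check whether ((2*z < 5 ∨ 3*z ≥ 9) → (z = 12 ∧ z < 3*store(buf, -2, -3*q + 3*z - 4)[val + 2] + 9)) ∧ ((¬(2*z < 5 ∨ 3*z ≥ 9)) → (z = 12 ∧ q < 3*store(store(buf, -2, -3*q + 3*z - 4), 3, 3*val - 2)[val + 2] - 3)) ∧ tot = -4 implies it.
Every state satisfying the precondition satisfies the weakest precondition: the implication holds.
Answer: valid


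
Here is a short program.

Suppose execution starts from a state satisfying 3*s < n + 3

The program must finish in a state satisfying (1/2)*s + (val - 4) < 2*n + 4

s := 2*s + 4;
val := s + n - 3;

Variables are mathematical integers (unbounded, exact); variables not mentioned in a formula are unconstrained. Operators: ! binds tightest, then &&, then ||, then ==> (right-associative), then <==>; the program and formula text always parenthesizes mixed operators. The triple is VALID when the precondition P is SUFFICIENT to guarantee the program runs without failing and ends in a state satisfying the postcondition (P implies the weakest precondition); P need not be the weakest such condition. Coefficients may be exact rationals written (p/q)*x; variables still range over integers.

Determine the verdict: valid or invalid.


Working backward. After the program, the postcondition (1/2)*s + (val - 4) < 2*n + 4 must hold; in canonical form it is (1/2)*s + val < 2*n + 8.
Before val := s + n - 3: (3/2)*s < n + 11
Before s := 2*s + 4: 3*s < n + 5
The weakest precondition is 3*s < n + 5.
Check whether 3*s < n + 3 implies it.
Every state satisfying the precondition satisfies the weakest precondition: the implication holds.
Answer: valid


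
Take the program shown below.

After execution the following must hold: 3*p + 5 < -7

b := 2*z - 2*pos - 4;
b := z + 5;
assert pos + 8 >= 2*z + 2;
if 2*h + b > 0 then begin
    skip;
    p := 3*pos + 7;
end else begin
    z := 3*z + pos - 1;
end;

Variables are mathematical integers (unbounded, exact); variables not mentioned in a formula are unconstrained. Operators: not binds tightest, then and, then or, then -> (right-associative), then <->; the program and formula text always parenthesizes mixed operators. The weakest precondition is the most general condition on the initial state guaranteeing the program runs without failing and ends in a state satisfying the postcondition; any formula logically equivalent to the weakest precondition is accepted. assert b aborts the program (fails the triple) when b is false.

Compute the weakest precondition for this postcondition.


Working backward. After the program, the postcondition 3*p + 5 < -7 must hold; in canonical form it is 3*p < -12.
Then branch requires 9*pos < -33; else branch requires 3*p < -12.
Before the if: (b + 2*h > 0 -> 9*pos < -33) and ((not (b + 2*h > 0)) -> 3*p < -12)
Before assert pos + 8 >= 2*z + 2: pos >= 2*z - 6 and (b + 2*h > 0 -> 9*pos < -33) and ((not (b + 2*h > 0)) -> 3*p < -12)
Before b := z + 5: pos >= 2*z - 6 and (2*h + z > -5 -> 9*pos < -33) and ((not (2*h + z > -5)) -> 3*p < -12)
Before b := 2*z - 2*pos - 4: pos >= 2*z - 6 and (2*h + z > -5 -> 9*pos < -33) and ((not (2*h + z > -5)) -> 3*p < -12)
Answer: WP = pos >= 2*z - 6 and (2*h + z > -5 -> 9*pos < -33) and ((not (2*h + z > -5)) -> 3*p < -12)


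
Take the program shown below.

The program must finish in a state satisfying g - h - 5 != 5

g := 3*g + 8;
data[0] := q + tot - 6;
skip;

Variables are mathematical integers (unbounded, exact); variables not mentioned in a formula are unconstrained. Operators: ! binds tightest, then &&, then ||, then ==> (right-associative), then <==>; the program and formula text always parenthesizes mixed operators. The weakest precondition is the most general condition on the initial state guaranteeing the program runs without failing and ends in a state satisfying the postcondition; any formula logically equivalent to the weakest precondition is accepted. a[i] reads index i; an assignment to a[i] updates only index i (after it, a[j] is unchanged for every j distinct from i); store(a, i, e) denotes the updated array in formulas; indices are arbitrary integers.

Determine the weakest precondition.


Working backward. After the program, the postcondition g - h - 5 != 5 must hold; in canonical form it is g != h + 10.
Before skip: g != h + 10
Before data[0] := q + tot - 6: g != h + 10
Before g := 3*g + 8: 3*g != h + 2
Answer: WP = 3*g != h + 2


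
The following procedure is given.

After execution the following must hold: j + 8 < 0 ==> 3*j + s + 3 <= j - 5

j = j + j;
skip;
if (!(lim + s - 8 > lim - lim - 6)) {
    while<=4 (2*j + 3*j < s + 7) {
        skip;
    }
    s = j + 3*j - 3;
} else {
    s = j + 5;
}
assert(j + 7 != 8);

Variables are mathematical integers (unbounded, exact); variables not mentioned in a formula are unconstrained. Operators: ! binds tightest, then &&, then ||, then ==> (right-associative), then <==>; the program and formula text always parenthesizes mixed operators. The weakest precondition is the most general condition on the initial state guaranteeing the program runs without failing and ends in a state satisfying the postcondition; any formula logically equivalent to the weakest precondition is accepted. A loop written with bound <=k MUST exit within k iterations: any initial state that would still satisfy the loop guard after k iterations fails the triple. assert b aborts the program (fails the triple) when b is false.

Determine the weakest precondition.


Working backward. After the program, the postcondition j + 8 < 0 ==> 3*j + s + 3 <= j - 5 must hold; in canonical form it is j < -8 ==> 2*j + s <= -8.
Before assert j + 7 != 8: j != 1 && (j < -8 ==> 2*j + s <= -8)
Then branch requires (5*j < s + 7 ==> ((5*j < s + 7 ==> ((5*j < s + 7 ==> ((5*j < s + 7 ==> ((!(5*j < s + 7)) && j != 1 && (j < -8 ==> 6*j <= -5))) && ((!(5*j < s + 7)) ==> (j != 1 && (j < -8 ==> 6*j <= -5))))) && ((!(5*j < s + 7)) ==> (j != 1 && (j < -8 ==> 6*j <= -5))))) && ((!(5*j < s + 7)) ==> (j != 1 && (j < -8 ==> 6*j <= -5))))) && ((!(5*j < s + 7)) ==> (j != 1 && (j < -8 ==> 6*j <= -5))); else branch requires j != 1 && (j < -8 ==> 3*j <= -13).
Before the if: ((!(lim + s > 2)) ==> ((5*j < s + 7 ==> ((5*j < s + 7 ==> ((5*j < s + 7 ==> ((5*j < s + 7 ==> ((!(5*j < s + 7)) && j != 1 && (j < -8 ==> 6*j <= -5))) && ((!(5*j < s + 7)) ==> (j != 1 && (j < -8 ==> 6*j <= -5))))) && ((!(5*j < s + 7)) ==> (j != 1 && (j < -8 ==> 6*j <= -5))))) && ((!(5*j < s + 7)) ==> (j != 1 && (j < -8 ==> 6*j <= -5))))) && ((!(5*j < s + 7)) ==> (j != 1 && (j < -8 ==> 6*j <= -5))))) && (lim + s > 2 ==> (j != 1 && (j < -8 ==> 3*j <= -13)))
Before skip: ((!(lim + s > 2)) ==> ((5*j < s + 7 ==> ((5*j < s + 7 ==> ((5*j < s + 7 ==> ((5*j < s + 7 ==> ((!(5*j < s + 7)) && j != 1 && (j < -8 ==> 6*j <= -5))) && ((!(5*j < s + 7)) ==> (j != 1 && (j < -8 ==> 6*j <= -5))))) && ((!(5*j < s + 7)) ==> (j != 1 && (j < -8 ==> 6*j <= -5))))) && ((!(5*j < s + 7)) ==> (j != 1 && (j < -8 ==> 6*j <= -5))))) && ((!(5*j < s + 7)) ==> (j != 1 && (j < -8 ==> 6*j <= -5))))) && (lim + s > 2 ==> (j != 1 && (j < -8 ==> 3*j <= -13)))
Before j := j + j: ((!(lim + s > 2)) ==> ((10*j < s + 7 ==> ((10*j < s + 7 ==> ((10*j < s + 7 ==> ((10*j < s + 7 ==> ((!(10*j < s + 7)) && 2*j != 1 && (2*j < -8 ==> 12*j <= -5))) && ((!(10*j < s + 7)) ==> (2*j != 1 && (2*j < -8 ==> 12*j <= -5))))) && ((!(10*j < s + 7)) ==> (2*j != 1 && (2*j < -8 ==> 12*j <= -5))))) && ((!(10*j < s + 7)) ==> (2*j != 1 && (2*j < -8 ==> 12*j <= -5))))) && ((!(10*j < s + 7)) ==> (2*j != 1 && (2*j < -8 ==> 12*j <= -5))))) && (lim + s > 2 ==> (2*j != 1 && (2*j < -8 ==> 6*j <= -13)))
Answer: WP = ((!(lim + s > 2)) ==> ((10*j < s + 7 ==> ((10*j < s + 7 ==> ((10*j < s + 7 ==> ((10*j < s + 7 ==> ((!(10*j < s + 7)) && 2*j != 1 && (2*j < -8 ==> 12*j <= -5))) && ((!(10*j < s + 7)) ==> (2*j != 1 && (2*j < -8 ==> 12*j <= -5))))) && ((!(10*j < s + 7)) ==> (2*j != 1 && (2*j < -8 ==> 12*j <= -5))))) && ((!(10*j < s + 7)) ==> (2*j != 1 && (2*j < -8 ==> 12*j <= -5))))) && ((!(10*j < s + 7)) ==> (2*j != 1 && (2*j < -8 ==> 12*j <= -5))))) && (lim + s > 2 ==> (2*j != 1 && (2*j < -8 ==> 6*j <= -13)))


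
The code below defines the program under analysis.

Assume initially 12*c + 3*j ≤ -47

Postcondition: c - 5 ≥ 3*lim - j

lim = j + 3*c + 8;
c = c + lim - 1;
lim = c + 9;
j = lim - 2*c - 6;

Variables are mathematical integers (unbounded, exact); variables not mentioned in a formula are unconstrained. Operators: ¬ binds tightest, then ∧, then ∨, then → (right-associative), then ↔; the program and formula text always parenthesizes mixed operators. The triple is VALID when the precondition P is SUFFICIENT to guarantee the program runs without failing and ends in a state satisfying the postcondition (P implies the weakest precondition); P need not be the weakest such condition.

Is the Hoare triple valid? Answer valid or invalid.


Working backward. After the program, the postcondition c - 5 ≥ 3*lim - j must hold; in canonical form it is c + j ≥ 3*lim + 5.
Before j := lim - 2*c - 6: c + 2*lim ≤ -11
Before lim := c + 9: 3*c ≤ -29
Before c := c + lim - 1: 3*c + 3*lim ≤ -26
Before lim := j + 3*c + 8: 12*c + 3*j ≤ -50
The weakest precondition is 12*c + 3*j ≤ -50.
Check whether 12*c + 3*j ≤ -47 implies it.
Countermodel: at the initial state c = -4, j = 0, the precondition holds but the weakest precondition fails.
Answer: invalid


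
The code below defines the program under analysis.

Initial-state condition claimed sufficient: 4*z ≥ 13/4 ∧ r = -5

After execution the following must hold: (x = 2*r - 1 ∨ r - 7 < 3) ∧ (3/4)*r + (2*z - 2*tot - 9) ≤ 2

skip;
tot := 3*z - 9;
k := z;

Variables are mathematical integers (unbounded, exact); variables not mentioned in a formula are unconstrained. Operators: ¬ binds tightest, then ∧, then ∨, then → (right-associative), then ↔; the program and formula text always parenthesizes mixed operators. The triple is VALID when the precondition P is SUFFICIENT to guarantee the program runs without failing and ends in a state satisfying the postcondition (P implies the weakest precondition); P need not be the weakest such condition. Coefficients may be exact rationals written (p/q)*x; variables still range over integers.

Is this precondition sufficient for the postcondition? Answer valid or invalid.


Working backward. After the program, the postcondition (x = 2*r - 1 ∨ r - 7 < 3) ∧ (3/4)*r + (2*z - 2*tot - 9) ≤ 2 must hold; in canonical form it is (x = 2*r - 1 ∨ r < 10) ∧ (3/4)*r + 2*z ≤ 2*tot + 11.
Before k := z: (x = 2*r - 1 ∨ r < 10) ∧ (3/4)*r + 2*z ≤ 2*tot + 11
Before tot := 3*z - 9: (x = 2*r - 1 ∨ r < 10) ∧ (3/4)*r ≤ 4*z - 7
Before skip: (x = 2*r - 1 ∨ r < 10) ∧ (3/4)*r ≤ 4*z - 7
The weakest precondition is (x = 2*r - 1 ∨ r < 10) ∧ (3/4)*r ≤ 4*z - 7.
Check whether 4*z ≥ 13/4 ∧ r = -5 implies it.
Every state satisfying the precondition satisfies the weakest precondition: the implication holds.
Answer: valid


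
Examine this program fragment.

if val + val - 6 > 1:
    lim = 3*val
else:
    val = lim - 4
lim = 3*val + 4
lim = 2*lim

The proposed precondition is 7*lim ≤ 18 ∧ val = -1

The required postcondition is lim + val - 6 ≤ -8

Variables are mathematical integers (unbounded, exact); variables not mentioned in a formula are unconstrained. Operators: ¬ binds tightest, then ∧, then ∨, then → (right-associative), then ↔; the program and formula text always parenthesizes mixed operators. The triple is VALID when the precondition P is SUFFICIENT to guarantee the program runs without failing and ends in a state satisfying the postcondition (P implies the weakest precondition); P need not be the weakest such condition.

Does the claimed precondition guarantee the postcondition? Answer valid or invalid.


Working backward. After the program, the postcondition lim + val - 6 ≤ -8 must hold; in canonical form it is lim + val ≤ -2.
Before lim := 2*lim: 2*lim + val ≤ -2
Before lim := 3*val + 4: 7*val ≤ -10
Then branch requires 7*val ≤ -10; else branch requires 7*lim ≤ 18.
Before the if: (2*val > 7 → 7*val ≤ -10) ∧ ((¬(2*val > 7)) → 7*lim ≤ 18)
The weakest precondition is (2*val > 7 → 7*val ≤ -10) ∧ ((¬(2*val > 7)) → 7*lim ≤ 18).
Check whether 7*lim ≤ 18 ∧ val = -1 implies it.
Every state satisfying the precondition satisfies the weakest precondition: the implication holds.
Answer: valid
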